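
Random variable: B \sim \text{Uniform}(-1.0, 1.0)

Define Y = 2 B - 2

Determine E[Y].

For Y = 2B - 2:
E[Y] = 2 * E[B] - 2
E[B] = (-1 + 1)/2 = 0
E[Y] = 2 * 0 - 2 = -2

-2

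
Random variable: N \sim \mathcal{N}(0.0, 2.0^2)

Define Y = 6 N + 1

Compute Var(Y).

For Y = aN + b: Var(Y) = a² * Var(N)
Var(N) = 2.0^2 = 4
Var(Y) = 6² * 4 = 36 * 4 = 144

144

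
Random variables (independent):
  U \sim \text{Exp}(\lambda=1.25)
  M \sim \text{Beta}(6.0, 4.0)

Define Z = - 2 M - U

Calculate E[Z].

E[Z] = -1*E[U] - 2*E[M]
E[U] = 0.8
E[M] = 0.6
E[Z] = -1*0.8 - 2*0.6 = -2

-2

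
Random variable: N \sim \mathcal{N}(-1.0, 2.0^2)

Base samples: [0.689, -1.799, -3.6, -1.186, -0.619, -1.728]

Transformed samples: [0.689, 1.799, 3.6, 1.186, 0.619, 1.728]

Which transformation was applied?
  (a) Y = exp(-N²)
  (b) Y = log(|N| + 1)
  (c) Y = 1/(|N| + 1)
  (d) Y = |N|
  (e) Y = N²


Checking option (d) Y = |N|:
  N = 0.689 -> Y = 0.689 ✓
  N = -1.799 -> Y = 1.799 ✓
  N = -3.6 -> Y = 3.6 ✓
All samples match this transformation.

(d) |N|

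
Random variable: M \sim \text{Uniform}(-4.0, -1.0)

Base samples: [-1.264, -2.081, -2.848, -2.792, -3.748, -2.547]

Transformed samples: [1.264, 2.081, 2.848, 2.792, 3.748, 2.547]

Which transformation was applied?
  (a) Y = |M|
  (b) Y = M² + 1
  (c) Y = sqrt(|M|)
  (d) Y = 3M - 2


Checking option (a) Y = |M|:
  M = -1.264 -> Y = 1.264 ✓
  M = -2.081 -> Y = 2.081 ✓
  M = -2.848 -> Y = 2.848 ✓
All samples match this transformation.

(a) |M|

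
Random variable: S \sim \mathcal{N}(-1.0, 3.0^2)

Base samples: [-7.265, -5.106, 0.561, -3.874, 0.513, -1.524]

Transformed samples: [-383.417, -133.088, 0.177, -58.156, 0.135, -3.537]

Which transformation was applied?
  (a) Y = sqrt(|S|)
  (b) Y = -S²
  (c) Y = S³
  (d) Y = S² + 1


Checking option (c) Y = S³:
  S = -7.265 -> Y = -383.417 ✓
  S = -5.106 -> Y = -133.088 ✓
  S = 0.561 -> Y = 0.177 ✓
All samples match this transformation.

(c) S³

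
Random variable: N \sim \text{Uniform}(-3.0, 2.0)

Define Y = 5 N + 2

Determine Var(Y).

For Y = aN + b: Var(Y) = a² * Var(N)
Var(N) = (2 + 3)^2/12 = 2.0833333
Var(Y) = 5² * 2.0833333 = 25 * 2.0833333 = 52.083333

52.083333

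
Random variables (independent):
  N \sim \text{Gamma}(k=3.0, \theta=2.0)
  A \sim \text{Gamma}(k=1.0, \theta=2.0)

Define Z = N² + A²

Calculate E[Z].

E[Z] = E[N²] + E[A²]
E[N²] = Var(N) + E[N]² = 12 + 36 = 48
E[A²] = Var(A) + E[A]² = 4 + 4 = 8
E[Z] = 48 + 8 = 56

56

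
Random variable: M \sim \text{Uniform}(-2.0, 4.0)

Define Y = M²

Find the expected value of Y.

Using E[X²] = Var(X) + (E[X])²:
E[M] = 1
Var(M) = (4 + 2)^2/12 = 3
E[M²] = 3 + 1² = 3 + 1 = 4

4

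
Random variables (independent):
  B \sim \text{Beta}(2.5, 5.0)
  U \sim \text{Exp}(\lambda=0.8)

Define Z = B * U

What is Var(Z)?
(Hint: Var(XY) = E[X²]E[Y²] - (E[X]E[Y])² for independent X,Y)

Var(XY) = E[X²]E[Y²] - (E[X]E[Y])²
E[B] = 0.33333333, Var(B) = 0.026143791
E[U] = 1.25, Var(U) = 1.5625
E[B²] = 0.026143791 + 0.33333333² = 0.1372549
E[U²] = 1.5625 + 1.25² = 3.125
Var(Z) = 0.1372549*3.125 - (0.33333333*1.25)²
= 0.42892157 - 0.17361111 = 0.25531046

0.25531046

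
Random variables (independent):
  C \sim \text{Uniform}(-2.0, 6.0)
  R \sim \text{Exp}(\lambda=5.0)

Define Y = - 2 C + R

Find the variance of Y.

For independent RVs: Var(aX + bY) = a²Var(X) + b²Var(Y)
Var(C) = 5.3333333
Var(R) = 0.04
Var(Y) = (-2)²*5.3333333 + 1²*0.04
= 4*5.3333333 + 1*0.04 = 21.373333

21.373333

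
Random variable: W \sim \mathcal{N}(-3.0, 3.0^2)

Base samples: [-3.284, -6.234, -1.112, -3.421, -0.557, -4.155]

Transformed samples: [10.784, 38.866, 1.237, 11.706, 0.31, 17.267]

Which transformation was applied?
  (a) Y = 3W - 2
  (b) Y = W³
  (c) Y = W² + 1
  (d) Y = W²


Checking option (d) Y = W²:
  W = -3.284 -> Y = 10.784 ✓
  W = -6.234 -> Y = 38.866 ✓
  W = -1.112 -> Y = 1.237 ✓
All samples match this transformation.

(d) W²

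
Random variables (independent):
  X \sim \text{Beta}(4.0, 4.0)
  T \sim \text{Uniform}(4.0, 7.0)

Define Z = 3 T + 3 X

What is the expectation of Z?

E[Z] = 3*E[X] + 3*E[T]
E[X] = 0.5
E[T] = 5.5
E[Z] = 3*0.5 + 3*5.5 = 18

18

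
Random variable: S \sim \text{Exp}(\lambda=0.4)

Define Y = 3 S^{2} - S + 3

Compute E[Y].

E[Y] = 3*E[S²] - 1*E[S] + 3
E[S] = 2.5
E[S²] = Var(S) + (E[S])² = 6.25 + 6.25 = 12.5
E[Y] = 3*12.5 - 1*2.5 + 3 = 38

38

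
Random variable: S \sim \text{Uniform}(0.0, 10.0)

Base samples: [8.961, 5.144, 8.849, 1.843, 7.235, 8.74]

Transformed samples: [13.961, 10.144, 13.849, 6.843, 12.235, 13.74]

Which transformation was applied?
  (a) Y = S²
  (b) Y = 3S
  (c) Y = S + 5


Checking option (c) Y = S + 5:
  S = 8.961 -> Y = 13.961 ✓
  S = 5.144 -> Y = 10.144 ✓
  S = 8.849 -> Y = 13.849 ✓
All samples match this transformation.

(c) S + 5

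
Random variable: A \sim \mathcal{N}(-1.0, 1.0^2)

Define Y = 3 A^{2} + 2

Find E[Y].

E[Y] = 3*E[A²] + 2
E[A] = -1
E[A²] = Var(A) + (E[A])² = 1 + 1 = 2
E[Y] = 3*2 + 2 = 8

8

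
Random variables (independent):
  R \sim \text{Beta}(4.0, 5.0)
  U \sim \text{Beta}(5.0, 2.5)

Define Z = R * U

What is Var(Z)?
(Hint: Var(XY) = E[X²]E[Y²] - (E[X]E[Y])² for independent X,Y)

Var(XY) = E[X²]E[Y²] - (E[X]E[Y])²
E[R] = 0.44444444, Var(R) = 0.024691358
E[U] = 0.66666667, Var(U) = 0.026143791
E[R²] = 0.024691358 + 0.44444444² = 0.22222222
E[U²] = 0.026143791 + 0.66666667² = 0.47058824
Var(Z) = 0.22222222*0.47058824 - (0.44444444*0.66666667)²
= 0.10457516 - 0.087791495 = 0.016783668

0.016783668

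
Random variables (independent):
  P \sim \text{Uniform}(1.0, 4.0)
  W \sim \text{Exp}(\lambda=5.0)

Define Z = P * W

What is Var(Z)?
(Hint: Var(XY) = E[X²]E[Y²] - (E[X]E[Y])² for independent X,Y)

Var(XY) = E[X²]E[Y²] - (E[X]E[Y])²
E[P] = 2.5, Var(P) = 0.75
E[W] = 0.2, Var(W) = 0.04
E[P²] = 0.75 + 2.5² = 7
E[W²] = 0.04 + 0.2² = 0.08
Var(Z) = 7*0.08 - (2.5*0.2)²
= 0.56 - 0.25 = 0.31

0.31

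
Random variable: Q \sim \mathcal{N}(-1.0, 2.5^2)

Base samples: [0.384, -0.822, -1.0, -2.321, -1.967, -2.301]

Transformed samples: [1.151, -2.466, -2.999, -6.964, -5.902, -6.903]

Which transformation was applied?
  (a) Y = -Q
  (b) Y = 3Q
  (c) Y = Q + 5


Checking option (b) Y = 3Q:
  Q = 0.384 -> Y = 1.151 ✓
  Q = -0.822 -> Y = -2.466 ✓
  Q = -1.0 -> Y = -2.999 ✓
All samples match this transformation.

(b) 3Q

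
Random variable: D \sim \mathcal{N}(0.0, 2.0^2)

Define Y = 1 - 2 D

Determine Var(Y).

For Y = aD + b: Var(Y) = a² * Var(D)
Var(D) = 2.0^2 = 4
Var(Y) = (-2)² * 4 = 4 * 4 = 16

16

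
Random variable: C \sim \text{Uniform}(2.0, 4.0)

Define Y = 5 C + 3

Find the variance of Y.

For Y = aC + b: Var(Y) = a² * Var(C)
Var(C) = (4 - 2)^2/12 = 0.33333333
Var(Y) = 5² * 0.33333333 = 25 * 0.33333333 = 8.3333333

8.3333333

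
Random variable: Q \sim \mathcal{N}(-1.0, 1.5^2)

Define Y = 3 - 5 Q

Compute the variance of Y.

For Y = aQ + b: Var(Y) = a² * Var(Q)
Var(Q) = 1.5^2 = 2.25
Var(Y) = (-5)² * 2.25 = 25 * 2.25 = 56.25

56.25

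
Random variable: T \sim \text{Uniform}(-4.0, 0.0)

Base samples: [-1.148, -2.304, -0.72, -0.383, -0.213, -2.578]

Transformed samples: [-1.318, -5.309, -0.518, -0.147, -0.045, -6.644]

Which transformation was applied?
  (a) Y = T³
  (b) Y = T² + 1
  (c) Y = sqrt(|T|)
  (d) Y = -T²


Checking option (d) Y = -T²:
  T = -1.148 -> Y = -1.318 ✓
  T = -2.304 -> Y = -5.309 ✓
  T = -0.72 -> Y = -0.518 ✓
All samples match this transformation.

(d) -T²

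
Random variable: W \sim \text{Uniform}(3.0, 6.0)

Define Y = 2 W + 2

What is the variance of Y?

For Y = aW + b: Var(Y) = a² * Var(W)
Var(W) = (6 - 3)^2/12 = 0.75
Var(Y) = 2² * 0.75 = 4 * 0.75 = 3

3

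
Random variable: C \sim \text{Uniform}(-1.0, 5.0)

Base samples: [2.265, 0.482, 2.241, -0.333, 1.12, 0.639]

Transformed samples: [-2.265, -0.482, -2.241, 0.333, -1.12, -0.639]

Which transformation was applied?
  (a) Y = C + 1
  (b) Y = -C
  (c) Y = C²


Checking option (b) Y = -C:
  C = 2.265 -> Y = -2.265 ✓
  C = 0.482 -> Y = -0.482 ✓
  C = 2.241 -> Y = -2.241 ✓
All samples match this transformation.

(b) -C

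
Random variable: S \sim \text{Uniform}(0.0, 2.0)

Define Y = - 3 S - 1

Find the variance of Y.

For Y = aS + b: Var(Y) = a² * Var(S)
Var(S) = (2 - 0)^2/12 = 0.33333333
Var(Y) = (-3)² * 0.33333333 = 9 * 0.33333333 = 3

3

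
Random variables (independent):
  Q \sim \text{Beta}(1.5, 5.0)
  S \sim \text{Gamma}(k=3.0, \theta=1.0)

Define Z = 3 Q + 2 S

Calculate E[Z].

E[Z] = 3*E[Q] + 2*E[S]
E[Q] = 0.23076923
E[S] = 3
E[Z] = 3*0.23076923 + 2*3 = 6.6923077

6.6923077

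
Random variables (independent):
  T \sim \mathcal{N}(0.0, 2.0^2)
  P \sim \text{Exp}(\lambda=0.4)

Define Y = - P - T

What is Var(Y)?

For independent RVs: Var(aX + bY) = a²Var(X) + b²Var(Y)
Var(T) = 4
Var(P) = 6.25
Var(Y) = (-1)²*4 + (-1)²*6.25
= 1*4 + 1*6.25 = 10.25

10.25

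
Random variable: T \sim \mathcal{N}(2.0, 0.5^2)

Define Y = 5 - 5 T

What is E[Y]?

For Y = -5T + 5:
E[Y] = -5 * E[T] + 5
E[T] = 2.0 = 2
E[Y] = -5 * 2 + 5 = -5

-5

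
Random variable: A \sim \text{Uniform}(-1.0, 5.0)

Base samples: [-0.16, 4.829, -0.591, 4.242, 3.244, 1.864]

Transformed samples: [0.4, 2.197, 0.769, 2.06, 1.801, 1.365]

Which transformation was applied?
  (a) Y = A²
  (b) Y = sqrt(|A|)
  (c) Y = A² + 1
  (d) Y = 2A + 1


Checking option (b) Y = sqrt(|A|):
  A = -0.16 -> Y = 0.4 ✓
  A = 4.829 -> Y = 2.197 ✓
  A = -0.591 -> Y = 0.769 ✓
All samples match this transformation.

(b) sqrt(|A|)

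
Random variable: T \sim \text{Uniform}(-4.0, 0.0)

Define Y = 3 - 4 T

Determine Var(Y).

For Y = aT + b: Var(Y) = a² * Var(T)
Var(T) = (0 + 4)^2/12 = 1.3333333
Var(Y) = (-4)² * 1.3333333 = 16 * 1.3333333 = 21.333333

21.333333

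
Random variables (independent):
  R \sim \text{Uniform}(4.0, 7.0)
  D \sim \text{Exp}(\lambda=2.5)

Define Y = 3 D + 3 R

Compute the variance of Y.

For independent RVs: Var(aX + bY) = a²Var(X) + b²Var(Y)
Var(R) = 0.75
Var(D) = 0.16
Var(Y) = 3²*0.75 + 3²*0.16
= 9*0.75 + 9*0.16 = 8.19

8.19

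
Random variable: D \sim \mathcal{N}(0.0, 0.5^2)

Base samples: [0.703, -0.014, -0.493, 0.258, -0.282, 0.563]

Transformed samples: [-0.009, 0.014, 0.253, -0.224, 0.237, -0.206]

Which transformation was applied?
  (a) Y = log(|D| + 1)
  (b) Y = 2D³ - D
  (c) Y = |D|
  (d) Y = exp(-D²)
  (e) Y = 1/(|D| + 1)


Checking option (b) Y = 2D³ - D:
  D = 0.703 -> Y = -0.009 ✓
  D = -0.014 -> Y = 0.014 ✓
  D = -0.493 -> Y = 0.253 ✓
All samples match this transformation.

(b) 2D³ - D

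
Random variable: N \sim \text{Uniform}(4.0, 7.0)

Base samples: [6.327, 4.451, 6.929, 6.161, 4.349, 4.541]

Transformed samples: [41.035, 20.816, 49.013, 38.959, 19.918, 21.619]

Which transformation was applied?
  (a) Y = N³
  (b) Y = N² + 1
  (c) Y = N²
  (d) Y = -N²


Checking option (b) Y = N² + 1:
  N = 6.327 -> Y = 41.035 ✓
  N = 4.451 -> Y = 20.816 ✓
  N = 6.929 -> Y = 49.013 ✓
All samples match this transformation.

(b) N² + 1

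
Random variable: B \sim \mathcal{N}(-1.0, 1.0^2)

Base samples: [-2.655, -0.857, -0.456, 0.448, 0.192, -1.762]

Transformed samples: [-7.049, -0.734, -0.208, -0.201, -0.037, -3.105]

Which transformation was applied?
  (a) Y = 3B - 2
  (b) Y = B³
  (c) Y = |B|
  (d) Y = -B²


Checking option (d) Y = -B²:
  B = -2.655 -> Y = -7.049 ✓
  B = -0.857 -> Y = -0.734 ✓
  B = -0.456 -> Y = -0.208 ✓
All samples match this transformation.

(d) -B²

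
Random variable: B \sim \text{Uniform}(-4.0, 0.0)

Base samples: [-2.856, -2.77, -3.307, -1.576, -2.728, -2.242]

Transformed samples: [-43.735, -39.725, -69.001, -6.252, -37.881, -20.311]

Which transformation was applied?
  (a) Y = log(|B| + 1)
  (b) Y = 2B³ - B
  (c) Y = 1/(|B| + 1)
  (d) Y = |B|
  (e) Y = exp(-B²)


Checking option (b) Y = 2B³ - B:
  B = -2.856 -> Y = -43.735 ✓
  B = -2.77 -> Y = -39.725 ✓
  B = -3.307 -> Y = -69.001 ✓
All samples match this transformation.

(b) 2B³ - B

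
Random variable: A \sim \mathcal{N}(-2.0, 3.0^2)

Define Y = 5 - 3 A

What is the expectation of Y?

For Y = -3A + 5:
E[Y] = -3 * E[A] + 5
E[A] = -2.0 = -2
E[Y] = -3 * (-2) + 5 = 11

11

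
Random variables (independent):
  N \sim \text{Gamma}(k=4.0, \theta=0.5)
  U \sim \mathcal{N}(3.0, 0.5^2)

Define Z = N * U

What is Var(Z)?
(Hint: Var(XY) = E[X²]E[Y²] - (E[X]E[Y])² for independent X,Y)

Var(XY) = E[X²]E[Y²] - (E[X]E[Y])²
E[N] = 2, Var(N) = 1
E[U] = 3, Var(U) = 0.25
E[N²] = 1 + 2² = 5
E[U²] = 0.25 + 3² = 9.25
Var(Z) = 5*9.25 - (2*3)²
= 46.25 - 36 = 10.25

10.25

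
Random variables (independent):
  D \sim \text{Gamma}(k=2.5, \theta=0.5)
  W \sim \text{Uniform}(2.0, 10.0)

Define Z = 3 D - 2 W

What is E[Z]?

E[Z] = 3*E[D] - 2*E[W]
E[D] = 1.25
E[W] = 6
E[Z] = 3*1.25 - 2*6 = -8.25

-8.25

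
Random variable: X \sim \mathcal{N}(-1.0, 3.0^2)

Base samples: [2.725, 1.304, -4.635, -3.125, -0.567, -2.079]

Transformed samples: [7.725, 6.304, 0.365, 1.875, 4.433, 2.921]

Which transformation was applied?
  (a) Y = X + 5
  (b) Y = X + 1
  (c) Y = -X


Checking option (a) Y = X + 5:
  X = 2.725 -> Y = 7.725 ✓
  X = 1.304 -> Y = 6.304 ✓
  X = -4.635 -> Y = 0.365 ✓
All samples match this transformation.

(a) X + 5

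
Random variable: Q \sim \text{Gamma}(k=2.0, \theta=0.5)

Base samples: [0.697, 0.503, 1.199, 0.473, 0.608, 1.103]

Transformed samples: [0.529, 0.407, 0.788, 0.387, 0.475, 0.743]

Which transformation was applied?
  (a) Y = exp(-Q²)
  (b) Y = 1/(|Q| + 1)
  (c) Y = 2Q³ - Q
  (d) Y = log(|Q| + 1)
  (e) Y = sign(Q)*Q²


Checking option (d) Y = log(|Q| + 1):
  Q = 0.697 -> Y = 0.529 ✓
  Q = 0.503 -> Y = 0.407 ✓
  Q = 1.199 -> Y = 0.788 ✓
All samples match this transformation.

(d) log(|Q| + 1)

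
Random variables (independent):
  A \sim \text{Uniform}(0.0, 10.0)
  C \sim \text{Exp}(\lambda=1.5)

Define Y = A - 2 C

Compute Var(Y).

For independent RVs: Var(aX + bY) = a²Var(X) + b²Var(Y)
Var(A) = 8.3333333
Var(C) = 0.44444444
Var(Y) = 1²*8.3333333 + (-2)²*0.44444444
= 1*8.3333333 + 4*0.44444444 = 10.111111

10.111111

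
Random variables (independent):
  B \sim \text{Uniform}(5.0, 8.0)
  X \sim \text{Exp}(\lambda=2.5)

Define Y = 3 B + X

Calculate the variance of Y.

For independent RVs: Var(aX + bY) = a²Var(X) + b²Var(Y)
Var(B) = 0.75
Var(X) = 0.16
Var(Y) = 3²*0.75 + 1²*0.16
= 9*0.75 + 1*0.16 = 6.91

6.91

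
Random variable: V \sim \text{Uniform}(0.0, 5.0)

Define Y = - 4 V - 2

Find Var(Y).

For Y = aV + b: Var(Y) = a² * Var(V)
Var(V) = (5 - 0)^2/12 = 2.0833333
Var(Y) = (-4)² * 2.0833333 = 16 * 2.0833333 = 33.333333

33.333333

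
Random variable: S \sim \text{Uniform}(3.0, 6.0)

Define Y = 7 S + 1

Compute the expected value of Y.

For Y = 7S + 1:
E[Y] = 7 * E[S] + 1
E[S] = (3 + 6)/2 = 4.5
E[Y] = 7 * 4.5 + 1 = 32.5

32.5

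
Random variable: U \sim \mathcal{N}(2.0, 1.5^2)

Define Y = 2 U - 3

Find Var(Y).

For Y = aU + b: Var(Y) = a² * Var(U)
Var(U) = 1.5^2 = 2.25
Var(Y) = 2² * 2.25 = 4 * 2.25 = 9

9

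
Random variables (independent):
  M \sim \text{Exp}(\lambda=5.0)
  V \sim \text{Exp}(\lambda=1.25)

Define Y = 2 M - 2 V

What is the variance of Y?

For independent RVs: Var(aX + bY) = a²Var(X) + b²Var(Y)
Var(M) = 0.04
Var(V) = 0.64
Var(Y) = 2²*0.04 + (-2)²*0.64
= 4*0.04 + 4*0.64 = 2.72

2.72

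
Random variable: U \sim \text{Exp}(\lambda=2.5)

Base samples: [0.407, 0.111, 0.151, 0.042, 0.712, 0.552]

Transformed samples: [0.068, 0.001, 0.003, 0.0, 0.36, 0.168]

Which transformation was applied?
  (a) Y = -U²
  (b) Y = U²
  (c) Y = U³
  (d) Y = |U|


Checking option (c) Y = U³:
  U = 0.407 -> Y = 0.068 ✓
  U = 0.111 -> Y = 0.001 ✓
  U = 0.151 -> Y = 0.003 ✓
All samples match this transformation.

(c) U³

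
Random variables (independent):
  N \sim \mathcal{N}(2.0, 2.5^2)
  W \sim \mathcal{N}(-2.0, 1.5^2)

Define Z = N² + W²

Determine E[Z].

E[Z] = E[N²] + E[W²]
E[N²] = Var(N) + E[N]² = 6.25 + 4 = 10.25
E[W²] = Var(W) + E[W]² = 2.25 + 4 = 6.25
E[Z] = 10.25 + 6.25 = 16.5

16.5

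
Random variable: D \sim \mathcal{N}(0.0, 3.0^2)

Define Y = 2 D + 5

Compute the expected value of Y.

For Y = 2D + 5:
E[Y] = 2 * E[D] + 5
E[D] = 0.0 = 0
E[Y] = 2 * 0 + 5 = 5

5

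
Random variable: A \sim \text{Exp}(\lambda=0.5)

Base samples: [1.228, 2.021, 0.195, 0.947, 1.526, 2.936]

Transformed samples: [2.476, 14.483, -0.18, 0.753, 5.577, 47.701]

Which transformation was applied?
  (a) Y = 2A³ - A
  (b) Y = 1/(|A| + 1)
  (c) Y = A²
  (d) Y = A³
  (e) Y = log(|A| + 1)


Checking option (a) Y = 2A³ - A:
  A = 1.228 -> Y = 2.476 ✓
  A = 2.021 -> Y = 14.483 ✓
  A = 0.195 -> Y = -0.18 ✓
All samples match this transformation.

(a) 2A³ - A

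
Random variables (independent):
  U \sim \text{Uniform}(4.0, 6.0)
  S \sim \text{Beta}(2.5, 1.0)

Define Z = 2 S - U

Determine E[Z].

E[Z] = -1*E[U] + 2*E[S]
E[U] = 5
E[S] = 0.71428571
E[Z] = -1*5 + 2*0.71428571 = -3.5714286

-3.5714286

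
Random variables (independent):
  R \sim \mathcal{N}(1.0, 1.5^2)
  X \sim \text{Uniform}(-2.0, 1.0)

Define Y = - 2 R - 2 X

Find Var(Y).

For independent RVs: Var(aX + bY) = a²Var(X) + b²Var(Y)
Var(R) = 2.25
Var(X) = 0.75
Var(Y) = (-2)²*2.25 + (-2)²*0.75
= 4*2.25 + 4*0.75 = 12

12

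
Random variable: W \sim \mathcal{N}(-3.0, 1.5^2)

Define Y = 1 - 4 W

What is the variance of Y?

For Y = aW + b: Var(Y) = a² * Var(W)
Var(W) = 1.5^2 = 2.25
Var(Y) = (-4)² * 2.25 = 16 * 2.25 = 36

36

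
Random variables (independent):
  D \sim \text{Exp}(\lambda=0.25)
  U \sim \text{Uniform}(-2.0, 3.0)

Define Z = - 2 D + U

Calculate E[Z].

E[Z] = -2*E[D] + 1*E[U]
E[D] = 4
E[U] = 0.5
E[Z] = -2*4 + 1*0.5 = -7.5

-7.5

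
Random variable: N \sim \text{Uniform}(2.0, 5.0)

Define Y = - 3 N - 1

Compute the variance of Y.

For Y = aN + b: Var(Y) = a² * Var(N)
Var(N) = (5 - 2)^2/12 = 0.75
Var(Y) = (-3)² * 0.75 = 9 * 0.75 = 6.75

6.75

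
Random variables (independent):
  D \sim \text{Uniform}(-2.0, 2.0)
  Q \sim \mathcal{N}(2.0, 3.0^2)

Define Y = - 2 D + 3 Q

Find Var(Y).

For independent RVs: Var(aX + bY) = a²Var(X) + b²Var(Y)
Var(D) = 1.3333333
Var(Q) = 9
Var(Y) = (-2)²*1.3333333 + 3²*9
= 4*1.3333333 + 9*9 = 86.333333

86.333333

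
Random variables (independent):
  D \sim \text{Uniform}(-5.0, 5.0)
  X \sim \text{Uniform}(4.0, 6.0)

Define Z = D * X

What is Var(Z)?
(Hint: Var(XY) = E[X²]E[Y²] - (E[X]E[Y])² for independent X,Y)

Var(XY) = E[X²]E[Y²] - (E[X]E[Y])²
E[D] = 0, Var(D) = 8.3333333
E[X] = 5, Var(X) = 0.33333333
E[D²] = 8.3333333 + 0² = 8.3333333
E[X²] = 0.33333333 + 5² = 25.333333
Var(Z) = 8.3333333*25.333333 - (0*5)²
= 211.11111 - 0 = 211.11111

211.11111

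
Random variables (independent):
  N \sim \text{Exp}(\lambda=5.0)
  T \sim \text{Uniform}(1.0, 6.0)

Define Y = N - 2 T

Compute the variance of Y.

For independent RVs: Var(aX + bY) = a²Var(X) + b²Var(Y)
Var(N) = 0.04
Var(T) = 2.0833333
Var(Y) = 1²*0.04 + (-2)²*2.0833333
= 1*0.04 + 4*2.0833333 = 8.3733333

8.3733333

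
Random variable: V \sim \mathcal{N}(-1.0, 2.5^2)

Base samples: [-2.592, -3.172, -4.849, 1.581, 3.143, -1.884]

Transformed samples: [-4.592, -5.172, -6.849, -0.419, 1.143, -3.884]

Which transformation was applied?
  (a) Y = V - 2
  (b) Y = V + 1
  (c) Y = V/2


Checking option (a) Y = V - 2:
  V = -2.592 -> Y = -4.592 ✓
  V = -3.172 -> Y = -5.172 ✓
  V = -4.849 -> Y = -6.849 ✓
All samples match this transformation.

(a) V - 2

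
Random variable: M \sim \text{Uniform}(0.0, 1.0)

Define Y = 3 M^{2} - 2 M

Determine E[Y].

E[Y] = 3*E[M²] - 2*E[M]
E[M] = 0.5
E[M²] = Var(M) + (E[M])² = 0.083333333 + 0.25 = 0.33333333
E[Y] = 3*0.33333333 - 2*0.5 = 0

0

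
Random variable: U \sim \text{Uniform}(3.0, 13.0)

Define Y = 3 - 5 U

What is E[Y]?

For Y = -5U + 3:
E[Y] = -5 * E[U] + 3
E[U] = (3 + 13)/2 = 8
E[Y] = -5 * 8 + 3 = -37

-37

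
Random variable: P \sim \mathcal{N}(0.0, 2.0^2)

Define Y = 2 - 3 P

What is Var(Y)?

For Y = aP + b: Var(Y) = a² * Var(P)
Var(P) = 2.0^2 = 4
Var(Y) = (-3)² * 4 = 9 * 4 = 36

36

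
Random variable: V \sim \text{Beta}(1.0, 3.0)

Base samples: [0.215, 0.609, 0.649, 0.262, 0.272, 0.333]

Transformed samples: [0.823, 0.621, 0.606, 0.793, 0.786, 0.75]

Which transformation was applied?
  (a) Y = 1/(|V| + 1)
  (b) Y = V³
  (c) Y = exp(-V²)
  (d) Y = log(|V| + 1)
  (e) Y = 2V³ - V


Checking option (a) Y = 1/(|V| + 1):
  V = 0.215 -> Y = 0.823 ✓
  V = 0.609 -> Y = 0.621 ✓
  V = 0.649 -> Y = 0.606 ✓
All samples match this transformation.

(a) 1/(|V| + 1)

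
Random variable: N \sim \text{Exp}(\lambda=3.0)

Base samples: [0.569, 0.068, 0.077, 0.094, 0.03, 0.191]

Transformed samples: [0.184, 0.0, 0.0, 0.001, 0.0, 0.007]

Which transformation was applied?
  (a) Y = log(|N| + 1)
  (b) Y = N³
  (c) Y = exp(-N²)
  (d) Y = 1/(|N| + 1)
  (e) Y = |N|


Checking option (b) Y = N³:
  N = 0.569 -> Y = 0.184 ✓
  N = 0.068 -> Y = 0.0 ✓
  N = 0.077 -> Y = 0.0 ✓
All samples match this transformation.

(b) N³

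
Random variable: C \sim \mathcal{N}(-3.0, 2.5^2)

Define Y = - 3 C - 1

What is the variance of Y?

For Y = aC + b: Var(Y) = a² * Var(C)
Var(C) = 2.5^2 = 6.25
Var(Y) = (-3)² * 6.25 = 9 * 6.25 = 56.25

56.25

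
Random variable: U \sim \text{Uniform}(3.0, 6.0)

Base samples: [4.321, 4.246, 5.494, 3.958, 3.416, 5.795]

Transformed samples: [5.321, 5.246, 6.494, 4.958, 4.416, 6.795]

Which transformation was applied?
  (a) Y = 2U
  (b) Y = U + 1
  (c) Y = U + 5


Checking option (b) Y = U + 1:
  U = 4.321 -> Y = 5.321 ✓
  U = 4.246 -> Y = 5.246 ✓
  U = 5.494 -> Y = 6.494 ✓
All samples match this transformation.

(b) U + 1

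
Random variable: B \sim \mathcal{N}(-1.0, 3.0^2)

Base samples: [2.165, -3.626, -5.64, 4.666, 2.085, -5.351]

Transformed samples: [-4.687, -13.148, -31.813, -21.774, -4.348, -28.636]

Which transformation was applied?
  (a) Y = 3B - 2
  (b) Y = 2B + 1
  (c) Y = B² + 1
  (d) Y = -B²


Checking option (d) Y = -B²:
  B = 2.165 -> Y = -4.687 ✓
  B = -3.626 -> Y = -13.148 ✓
  B = -5.64 -> Y = -31.813 ✓
All samples match this transformation.

(d) -B²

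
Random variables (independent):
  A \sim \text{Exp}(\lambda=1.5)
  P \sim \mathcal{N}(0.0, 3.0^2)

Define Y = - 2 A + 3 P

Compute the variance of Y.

For independent RVs: Var(aX + bY) = a²Var(X) + b²Var(Y)
Var(A) = 0.44444444
Var(P) = 9
Var(Y) = (-2)²*0.44444444 + 3²*9
= 4*0.44444444 + 9*9 = 82.777778

82.777778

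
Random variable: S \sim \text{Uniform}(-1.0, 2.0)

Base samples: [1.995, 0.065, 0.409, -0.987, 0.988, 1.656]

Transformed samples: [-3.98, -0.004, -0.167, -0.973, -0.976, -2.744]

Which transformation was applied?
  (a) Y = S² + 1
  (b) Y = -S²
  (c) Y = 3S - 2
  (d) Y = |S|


Checking option (b) Y = -S²:
  S = 1.995 -> Y = -3.98 ✓
  S = 0.065 -> Y = -0.004 ✓
  S = 0.409 -> Y = -0.167 ✓
All samples match this transformation.

(b) -S²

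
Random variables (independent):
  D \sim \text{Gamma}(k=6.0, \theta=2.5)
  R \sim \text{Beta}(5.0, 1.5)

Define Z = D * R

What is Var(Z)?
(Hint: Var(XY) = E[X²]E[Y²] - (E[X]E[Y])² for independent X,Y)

Var(XY) = E[X²]E[Y²] - (E[X]E[Y])²
E[D] = 15, Var(D) = 37.5
E[R] = 0.76923077, Var(R) = 0.023668639
E[D²] = 37.5 + 15² = 262.5
E[R²] = 0.023668639 + 0.76923077² = 0.61538462
Var(Z) = 262.5*0.61538462 - (15*0.76923077)²
= 161.53846 - 133.13609 = 28.402367

28.402367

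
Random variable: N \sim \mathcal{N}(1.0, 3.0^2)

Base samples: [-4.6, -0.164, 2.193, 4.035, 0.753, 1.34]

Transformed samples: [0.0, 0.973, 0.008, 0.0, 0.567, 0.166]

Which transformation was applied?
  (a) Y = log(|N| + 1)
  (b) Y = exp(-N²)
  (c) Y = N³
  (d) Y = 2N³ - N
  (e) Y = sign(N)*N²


Checking option (b) Y = exp(-N²):
  N = -4.6 -> Y = 0.0 ✓
  N = -0.164 -> Y = 0.973 ✓
  N = 2.193 -> Y = 0.008 ✓
All samples match this transformation.

(b) exp(-N²)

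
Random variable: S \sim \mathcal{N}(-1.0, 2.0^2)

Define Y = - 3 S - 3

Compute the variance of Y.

For Y = aS + b: Var(Y) = a² * Var(S)
Var(S) = 2.0^2 = 4
Var(Y) = (-3)² * 4 = 9 * 4 = 36

36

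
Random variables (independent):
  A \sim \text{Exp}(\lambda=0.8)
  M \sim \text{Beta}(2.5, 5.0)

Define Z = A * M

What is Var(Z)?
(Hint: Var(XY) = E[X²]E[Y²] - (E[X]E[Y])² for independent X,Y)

Var(XY) = E[X²]E[Y²] - (E[X]E[Y])²
E[A] = 1.25, Var(A) = 1.5625
E[M] = 0.33333333, Var(M) = 0.026143791
E[A²] = 1.5625 + 1.25² = 3.125
E[M²] = 0.026143791 + 0.33333333² = 0.1372549
Var(Z) = 3.125*0.1372549 - (1.25*0.33333333)²
= 0.42892157 - 0.17361111 = 0.25531046

0.25531046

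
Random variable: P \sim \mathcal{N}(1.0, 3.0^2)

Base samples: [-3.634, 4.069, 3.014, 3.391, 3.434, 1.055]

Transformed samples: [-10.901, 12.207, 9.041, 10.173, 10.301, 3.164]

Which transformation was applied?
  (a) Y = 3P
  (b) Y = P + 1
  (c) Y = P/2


Checking option (a) Y = 3P:
  P = -3.634 -> Y = -10.901 ✓
  P = 4.069 -> Y = 12.207 ✓
  P = 3.014 -> Y = 9.041 ✓
All samples match this transformation.

(a) 3P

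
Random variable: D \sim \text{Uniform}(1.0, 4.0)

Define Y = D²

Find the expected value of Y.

Using E[X²] = Var(X) + (E[X])²:
E[D] = 2.5
Var(D) = (4 - 1)^2/12 = 0.75
E[D²] = 0.75 + 2.5² = 0.75 + 6.25 = 7

7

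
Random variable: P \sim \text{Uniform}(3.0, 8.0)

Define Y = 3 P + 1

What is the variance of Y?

For Y = aP + b: Var(Y) = a² * Var(P)
Var(P) = (8 - 3)^2/12 = 2.0833333
Var(Y) = 3² * 2.0833333 = 9 * 2.0833333 = 18.75

18.75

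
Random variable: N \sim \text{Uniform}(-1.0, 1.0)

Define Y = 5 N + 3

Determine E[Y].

For Y = 5N + 3:
E[Y] = 5 * E[N] + 3
E[N] = (-1 + 1)/2 = 0
E[Y] = 5 * 0 + 3 = 3

3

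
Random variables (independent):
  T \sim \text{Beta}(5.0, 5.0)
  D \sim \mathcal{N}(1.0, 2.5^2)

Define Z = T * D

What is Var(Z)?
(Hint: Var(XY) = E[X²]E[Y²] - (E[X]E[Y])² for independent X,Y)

Var(XY) = E[X²]E[Y²] - (E[X]E[Y])²
E[T] = 0.5, Var(T) = 0.022727273
E[D] = 1, Var(D) = 6.25
E[T²] = 0.022727273 + 0.5² = 0.27272727
E[D²] = 6.25 + 1² = 7.25
Var(Z) = 0.27272727*7.25 - (0.5*1)²
= 1.9772727 - 0.25 = 1.7272727

1.7272727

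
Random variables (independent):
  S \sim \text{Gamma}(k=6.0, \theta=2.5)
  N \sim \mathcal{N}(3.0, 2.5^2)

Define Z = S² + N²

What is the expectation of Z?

E[Z] = E[S²] + E[N²]
E[S²] = Var(S) + E[S]² = 37.5 + 225 = 262.5
E[N²] = Var(N) + E[N]² = 6.25 + 9 = 15.25
E[Z] = 262.5 + 15.25 = 277.75

277.75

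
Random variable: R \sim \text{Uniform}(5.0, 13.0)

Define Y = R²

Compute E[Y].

E[R²] = Var(R) + (E[R])² = 5.3333333 + 81 = 86.333333

86.333333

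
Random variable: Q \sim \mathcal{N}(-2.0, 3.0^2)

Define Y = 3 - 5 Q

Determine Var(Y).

For Y = aQ + b: Var(Y) = a² * Var(Q)
Var(Q) = 3.0^2 = 9
Var(Y) = (-5)² * 9 = 25 * 9 = 225

225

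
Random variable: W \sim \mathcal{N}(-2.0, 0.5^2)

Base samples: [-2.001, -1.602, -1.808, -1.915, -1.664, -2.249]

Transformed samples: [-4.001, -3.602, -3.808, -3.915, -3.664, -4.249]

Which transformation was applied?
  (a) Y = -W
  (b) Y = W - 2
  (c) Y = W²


Checking option (b) Y = W - 2:
  W = -2.001 -> Y = -4.001 ✓
  W = -1.602 -> Y = -3.602 ✓
  W = -1.808 -> Y = -3.808 ✓
All samples match this transformation.

(b) W - 2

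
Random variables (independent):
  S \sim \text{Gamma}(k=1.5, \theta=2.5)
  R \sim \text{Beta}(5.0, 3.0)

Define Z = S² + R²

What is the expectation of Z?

E[Z] = E[S²] + E[R²]
E[S²] = Var(S) + E[S]² = 9.375 + 14.0625 = 23.4375
E[R²] = Var(R) + E[R]² = 0.026041667 + 0.390625 = 0.41666667
E[Z] = 23.4375 + 0.41666667 = 23.854167

23.854167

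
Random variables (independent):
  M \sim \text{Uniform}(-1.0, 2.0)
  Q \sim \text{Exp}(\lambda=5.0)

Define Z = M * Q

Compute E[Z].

For independent RVs: E[XY] = E[X]*E[Y]
E[M] = 0.5
E[Q] = 0.2
E[Z] = 0.5 * 0.2 = 0.1

0.1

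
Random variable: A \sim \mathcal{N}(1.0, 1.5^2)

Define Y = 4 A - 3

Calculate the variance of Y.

For Y = aA + b: Var(Y) = a² * Var(A)
Var(A) = 1.5^2 = 2.25
Var(Y) = 4² * 2.25 = 16 * 2.25 = 36

36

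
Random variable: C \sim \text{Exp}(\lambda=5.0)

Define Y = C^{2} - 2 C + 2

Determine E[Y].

E[Y] = 1*E[C²] - 2*E[C] + 2
E[C] = 0.2
E[C²] = Var(C) + (E[C])² = 0.04 + 0.04 = 0.08
E[Y] = 1*0.08 - 2*0.2 + 2 = 1.68

1.68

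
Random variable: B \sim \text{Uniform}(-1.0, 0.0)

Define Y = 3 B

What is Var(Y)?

For Y = aB + b: Var(Y) = a² * Var(B)
Var(B) = (0 + 1)^2/12 = 0.083333333
Var(Y) = 3² * 0.083333333 = 9 * 0.083333333 = 0.75

0.75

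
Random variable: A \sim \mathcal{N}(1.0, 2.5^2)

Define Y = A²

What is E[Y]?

Using E[X²] = Var(X) + (E[X])²:
E[A] = 1
Var(A) = 2.5^2 = 6.25
E[A²] = 6.25 + 1² = 6.25 + 1 = 7.25

7.25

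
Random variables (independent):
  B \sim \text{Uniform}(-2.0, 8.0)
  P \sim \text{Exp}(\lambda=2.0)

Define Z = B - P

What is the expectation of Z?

E[Z] = 1*E[B] - 1*E[P]
E[B] = 3
E[P] = 0.5
E[Z] = 1*3 - 1*0.5 = 2.5

2.5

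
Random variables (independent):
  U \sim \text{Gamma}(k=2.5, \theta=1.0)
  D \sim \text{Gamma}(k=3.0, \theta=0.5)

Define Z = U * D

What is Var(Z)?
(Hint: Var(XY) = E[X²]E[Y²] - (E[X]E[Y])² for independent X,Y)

Var(XY) = E[X²]E[Y²] - (E[X]E[Y])²
E[U] = 2.5, Var(U) = 2.5
E[D] = 1.5, Var(D) = 0.75
E[U²] = 2.5 + 2.5² = 8.75
E[D²] = 0.75 + 1.5² = 3
Var(Z) = 8.75*3 - (2.5*1.5)²
= 26.25 - 14.0625 = 12.1875

12.1875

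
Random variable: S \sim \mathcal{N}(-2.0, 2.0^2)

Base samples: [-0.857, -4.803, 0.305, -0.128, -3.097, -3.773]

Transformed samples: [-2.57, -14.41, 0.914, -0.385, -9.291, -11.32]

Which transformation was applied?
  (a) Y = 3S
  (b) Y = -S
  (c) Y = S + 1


Checking option (a) Y = 3S:
  S = -0.857 -> Y = -2.57 ✓
  S = -4.803 -> Y = -14.41 ✓
  S = 0.305 -> Y = 0.914 ✓
All samples match this transformation.

(a) 3S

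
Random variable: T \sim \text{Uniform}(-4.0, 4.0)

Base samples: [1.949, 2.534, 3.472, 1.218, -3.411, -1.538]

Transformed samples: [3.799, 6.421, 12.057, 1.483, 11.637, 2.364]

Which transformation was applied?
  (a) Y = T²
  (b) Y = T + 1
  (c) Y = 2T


Checking option (a) Y = T²:
  T = 1.949 -> Y = 3.799 ✓
  T = 2.534 -> Y = 6.421 ✓
  T = 3.472 -> Y = 12.057 ✓
All samples match this transformation.

(a) T²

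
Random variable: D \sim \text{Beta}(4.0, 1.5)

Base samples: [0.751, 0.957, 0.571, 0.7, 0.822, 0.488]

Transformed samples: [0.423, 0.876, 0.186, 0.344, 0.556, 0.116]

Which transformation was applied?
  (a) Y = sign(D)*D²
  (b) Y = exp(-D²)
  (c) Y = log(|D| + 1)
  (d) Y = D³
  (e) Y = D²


Checking option (d) Y = D³:
  D = 0.751 -> Y = 0.423 ✓
  D = 0.957 -> Y = 0.876 ✓
  D = 0.571 -> Y = 0.186 ✓
All samples match this transformation.

(d) D³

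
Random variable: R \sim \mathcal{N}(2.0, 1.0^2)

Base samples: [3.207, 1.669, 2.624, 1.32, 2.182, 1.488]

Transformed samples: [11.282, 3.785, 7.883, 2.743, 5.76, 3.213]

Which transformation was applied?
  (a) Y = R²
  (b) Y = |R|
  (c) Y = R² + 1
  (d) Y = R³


Checking option (c) Y = R² + 1:
  R = 3.207 -> Y = 11.282 ✓
  R = 1.669 -> Y = 3.785 ✓
  R = 2.624 -> Y = 7.883 ✓
All samples match this transformation.

(c) R² + 1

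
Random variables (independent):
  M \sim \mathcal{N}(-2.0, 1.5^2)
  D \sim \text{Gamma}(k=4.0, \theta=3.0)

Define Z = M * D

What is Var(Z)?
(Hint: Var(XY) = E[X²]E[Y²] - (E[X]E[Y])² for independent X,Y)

Var(XY) = E[X²]E[Y²] - (E[X]E[Y])²
E[M] = -2, Var(M) = 2.25
E[D] = 12, Var(D) = 36
E[M²] = 2.25 + (-2)² = 6.25
E[D²] = 36 + 12² = 180
Var(Z) = 6.25*180 - (-2*12)²
= 1125 - 576 = 549

549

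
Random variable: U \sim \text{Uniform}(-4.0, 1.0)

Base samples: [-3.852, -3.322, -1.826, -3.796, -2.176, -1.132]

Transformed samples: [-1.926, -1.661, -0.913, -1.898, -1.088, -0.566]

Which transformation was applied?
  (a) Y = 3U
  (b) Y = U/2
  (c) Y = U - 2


Checking option (b) Y = U/2:
  U = -3.852 -> Y = -1.926 ✓
  U = -3.322 -> Y = -1.661 ✓
  U = -1.826 -> Y = -0.913 ✓
All samples match this transformation.

(b) U/2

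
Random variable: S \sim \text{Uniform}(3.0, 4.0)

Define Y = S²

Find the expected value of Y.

E[S²] = Var(S) + (E[S])² = 0.083333333 + 12.25 = 12.333333

12.333333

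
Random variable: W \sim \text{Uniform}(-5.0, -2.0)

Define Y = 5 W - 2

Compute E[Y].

For Y = 5W - 2:
E[Y] = 5 * E[W] - 2
E[W] = (-5 - 2)/2 = -3.5
E[Y] = 5 * (-3.5) - 2 = -19.5

-19.5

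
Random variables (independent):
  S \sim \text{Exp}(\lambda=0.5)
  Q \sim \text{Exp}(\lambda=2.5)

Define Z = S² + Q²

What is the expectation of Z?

E[Z] = E[S²] + E[Q²]
E[S²] = Var(S) + E[S]² = 4 + 4 = 8
E[Q²] = Var(Q) + E[Q]² = 0.16 + 0.16 = 0.32
E[Z] = 8 + 0.32 = 8.32

8.32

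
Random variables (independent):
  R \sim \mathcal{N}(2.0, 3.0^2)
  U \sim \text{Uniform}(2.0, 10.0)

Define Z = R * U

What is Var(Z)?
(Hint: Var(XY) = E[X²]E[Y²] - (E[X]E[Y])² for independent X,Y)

Var(XY) = E[X²]E[Y²] - (E[X]E[Y])²
E[R] = 2, Var(R) = 9
E[U] = 6, Var(U) = 5.3333333
E[R²] = 9 + 2² = 13
E[U²] = 5.3333333 + 6² = 41.333333
Var(Z) = 13*41.333333 - (2*6)²
= 537.33333 - 144 = 393.33333

393.33333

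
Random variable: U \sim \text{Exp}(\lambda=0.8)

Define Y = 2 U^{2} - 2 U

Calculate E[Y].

E[Y] = 2*E[U²] - 2*E[U]
E[U] = 1.25
E[U²] = Var(U) + (E[U])² = 1.5625 + 1.5625 = 3.125
E[Y] = 2*3.125 - 2*1.25 = 3.75

3.75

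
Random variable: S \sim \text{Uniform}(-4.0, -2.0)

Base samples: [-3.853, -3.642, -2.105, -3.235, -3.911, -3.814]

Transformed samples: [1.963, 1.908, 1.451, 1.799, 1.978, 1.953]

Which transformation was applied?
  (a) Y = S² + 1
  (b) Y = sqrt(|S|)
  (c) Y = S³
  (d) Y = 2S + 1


Checking option (b) Y = sqrt(|S|):
  S = -3.853 -> Y = 1.963 ✓
  S = -3.642 -> Y = 1.908 ✓
  S = -2.105 -> Y = 1.451 ✓
All samples match this transformation.

(b) sqrt(|S|)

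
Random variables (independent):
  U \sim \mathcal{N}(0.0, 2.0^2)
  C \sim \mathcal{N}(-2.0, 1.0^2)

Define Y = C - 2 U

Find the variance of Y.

For independent RVs: Var(aX + bY) = a²Var(X) + b²Var(Y)
Var(U) = 4
Var(C) = 1
Var(Y) = (-2)²*4 + 1²*1
= 4*4 + 1*1 = 17

17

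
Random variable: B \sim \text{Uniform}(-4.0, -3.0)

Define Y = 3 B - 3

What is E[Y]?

For Y = 3B - 3:
E[Y] = 3 * E[B] - 3
E[B] = (-4 - 3)/2 = -3.5
E[Y] = 3 * (-3.5) - 3 = -13.5

-13.5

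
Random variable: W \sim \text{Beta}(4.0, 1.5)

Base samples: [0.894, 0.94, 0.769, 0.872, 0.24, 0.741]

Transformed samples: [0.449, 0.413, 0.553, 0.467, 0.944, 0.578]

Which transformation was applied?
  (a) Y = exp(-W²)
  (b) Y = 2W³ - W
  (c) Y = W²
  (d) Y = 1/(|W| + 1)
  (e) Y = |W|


Checking option (a) Y = exp(-W²):
  W = 0.894 -> Y = 0.449 ✓
  W = 0.94 -> Y = 0.413 ✓
  W = 0.769 -> Y = 0.553 ✓
All samples match this transformation.

(a) exp(-W²)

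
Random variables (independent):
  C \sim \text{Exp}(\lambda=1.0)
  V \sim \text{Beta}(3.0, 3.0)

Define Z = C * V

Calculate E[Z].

For independent RVs: E[XY] = E[X]*E[Y]
E[C] = 1
E[V] = 0.5
E[Z] = 1 * 0.5 = 0.5

0.5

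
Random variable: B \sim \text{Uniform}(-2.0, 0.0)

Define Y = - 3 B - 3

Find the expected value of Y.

For Y = -3B - 3:
E[Y] = -3 * E[B] - 3
E[B] = (-2 + 0)/2 = -1
E[Y] = -3 * (-1) - 3 = 0

0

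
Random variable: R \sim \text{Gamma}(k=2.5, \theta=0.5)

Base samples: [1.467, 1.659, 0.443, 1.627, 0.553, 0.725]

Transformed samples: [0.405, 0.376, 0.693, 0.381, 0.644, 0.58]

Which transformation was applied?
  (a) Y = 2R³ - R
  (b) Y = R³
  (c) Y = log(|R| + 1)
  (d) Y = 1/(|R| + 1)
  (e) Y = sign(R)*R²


Checking option (d) Y = 1/(|R| + 1):
  R = 1.467 -> Y = 0.405 ✓
  R = 1.659 -> Y = 0.376 ✓
  R = 0.443 -> Y = 0.693 ✓
All samples match this transformation.

(d) 1/(|R| + 1)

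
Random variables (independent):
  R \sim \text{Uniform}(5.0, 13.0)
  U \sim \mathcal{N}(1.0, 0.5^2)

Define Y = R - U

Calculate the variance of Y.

For independent RVs: Var(aX + bY) = a²Var(X) + b²Var(Y)
Var(R) = 5.3333333
Var(U) = 0.25
Var(Y) = 1²*5.3333333 + (-1)²*0.25
= 1*5.3333333 + 1*0.25 = 5.5833333

5.5833333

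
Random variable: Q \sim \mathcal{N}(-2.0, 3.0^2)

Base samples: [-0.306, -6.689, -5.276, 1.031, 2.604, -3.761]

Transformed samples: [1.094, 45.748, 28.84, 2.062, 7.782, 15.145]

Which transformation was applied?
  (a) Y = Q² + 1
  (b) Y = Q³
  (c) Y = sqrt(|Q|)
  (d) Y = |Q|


Checking option (a) Y = Q² + 1:
  Q = -0.306 -> Y = 1.094 ✓
  Q = -6.689 -> Y = 45.748 ✓
  Q = -5.276 -> Y = 28.84 ✓
All samples match this transformation.

(a) Q² + 1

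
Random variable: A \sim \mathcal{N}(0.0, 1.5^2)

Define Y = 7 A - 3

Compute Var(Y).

For Y = aA + b: Var(Y) = a² * Var(A)
Var(A) = 1.5^2 = 2.25
Var(Y) = 7² * 2.25 = 49 * 2.25 = 110.25

110.25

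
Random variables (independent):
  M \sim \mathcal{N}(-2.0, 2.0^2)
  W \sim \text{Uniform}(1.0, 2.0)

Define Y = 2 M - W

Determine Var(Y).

For independent RVs: Var(aX + bY) = a²Var(X) + b²Var(Y)
Var(M) = 4
Var(W) = 0.083333333
Var(Y) = 2²*4 + (-1)²*0.083333333
= 4*4 + 1*0.083333333 = 16.083333

16.083333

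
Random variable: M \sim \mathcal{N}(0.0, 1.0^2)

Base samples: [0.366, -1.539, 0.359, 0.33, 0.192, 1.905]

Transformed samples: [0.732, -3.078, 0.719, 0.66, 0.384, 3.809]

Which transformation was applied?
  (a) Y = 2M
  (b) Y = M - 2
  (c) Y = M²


Checking option (a) Y = 2M:
  M = 0.366 -> Y = 0.732 ✓
  M = -1.539 -> Y = -3.078 ✓
  M = 0.359 -> Y = 0.719 ✓
All samples match this transformation.

(a) 2M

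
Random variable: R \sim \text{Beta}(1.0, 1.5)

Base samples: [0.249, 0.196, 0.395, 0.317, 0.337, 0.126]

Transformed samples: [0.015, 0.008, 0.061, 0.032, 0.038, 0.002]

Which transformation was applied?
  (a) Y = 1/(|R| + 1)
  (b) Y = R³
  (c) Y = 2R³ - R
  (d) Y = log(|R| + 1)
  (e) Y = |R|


Checking option (b) Y = R³:
  R = 0.249 -> Y = 0.015 ✓
  R = 0.196 -> Y = 0.008 ✓
  R = 0.395 -> Y = 0.061 ✓
All samples match this transformation.

(b) R³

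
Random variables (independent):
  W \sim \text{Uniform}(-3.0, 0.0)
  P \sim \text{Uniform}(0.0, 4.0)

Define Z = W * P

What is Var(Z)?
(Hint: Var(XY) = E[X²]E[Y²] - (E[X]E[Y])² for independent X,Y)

Var(XY) = E[X²]E[Y²] - (E[X]E[Y])²
E[W] = -1.5, Var(W) = 0.75
E[P] = 2, Var(P) = 1.3333333
E[W²] = 0.75 + (-1.5)² = 3
E[P²] = 1.3333333 + 2² = 5.3333333
Var(Z) = 3*5.3333333 - (-1.5*2)²
= 16 - 9 = 7

7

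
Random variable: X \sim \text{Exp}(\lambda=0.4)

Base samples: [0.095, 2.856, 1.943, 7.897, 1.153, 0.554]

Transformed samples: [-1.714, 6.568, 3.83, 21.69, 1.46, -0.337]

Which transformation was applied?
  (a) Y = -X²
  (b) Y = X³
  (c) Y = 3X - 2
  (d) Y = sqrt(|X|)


Checking option (c) Y = 3X - 2:
  X = 0.095 -> Y = -1.714 ✓
  X = 2.856 -> Y = 6.568 ✓
  X = 1.943 -> Y = 3.83 ✓
All samples match this transformation.

(c) 3X - 2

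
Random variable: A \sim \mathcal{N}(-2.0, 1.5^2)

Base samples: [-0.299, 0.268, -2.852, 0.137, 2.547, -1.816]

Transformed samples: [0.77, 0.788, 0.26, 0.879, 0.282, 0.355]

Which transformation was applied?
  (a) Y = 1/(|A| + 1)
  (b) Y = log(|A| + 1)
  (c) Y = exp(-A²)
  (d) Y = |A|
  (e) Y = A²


Checking option (a) Y = 1/(|A| + 1):
  A = -0.299 -> Y = 0.77 ✓
  A = 0.268 -> Y = 0.788 ✓
  A = -2.852 -> Y = 0.26 ✓
All samples match this transformation.

(a) 1/(|A| + 1)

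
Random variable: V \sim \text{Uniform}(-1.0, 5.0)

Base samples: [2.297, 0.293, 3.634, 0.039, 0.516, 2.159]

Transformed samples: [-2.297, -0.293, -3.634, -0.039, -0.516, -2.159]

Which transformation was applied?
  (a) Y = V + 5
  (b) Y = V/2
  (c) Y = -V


Checking option (c) Y = -V:
  V = 2.297 -> Y = -2.297 ✓
  V = 0.293 -> Y = -0.293 ✓
  V = 3.634 -> Y = -3.634 ✓
All samples match this transformation.

(c) -V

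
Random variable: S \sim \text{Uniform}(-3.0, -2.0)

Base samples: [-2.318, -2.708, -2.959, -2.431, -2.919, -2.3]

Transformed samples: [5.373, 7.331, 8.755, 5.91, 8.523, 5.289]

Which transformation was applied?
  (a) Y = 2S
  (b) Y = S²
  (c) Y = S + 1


Checking option (b) Y = S²:
  S = -2.318 -> Y = 5.373 ✓
  S = -2.708 -> Y = 7.331 ✓
  S = -2.959 -> Y = 8.755 ✓
All samples match this transformation.

(b) S²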